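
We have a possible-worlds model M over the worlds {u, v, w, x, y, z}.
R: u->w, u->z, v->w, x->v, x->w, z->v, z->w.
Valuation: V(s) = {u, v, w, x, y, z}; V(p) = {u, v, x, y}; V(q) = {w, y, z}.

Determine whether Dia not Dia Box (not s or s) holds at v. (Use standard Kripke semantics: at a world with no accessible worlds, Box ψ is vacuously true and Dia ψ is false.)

At v: Dia not Dia Box (not s or s) requires not Dia Box (not s or s) at some successor in {w}.
  not Dia Box (not s or s) holds at w, so Dia not Dia Box (not s or s) is true at v.
    At w: Dia Box (not s or s) is false, so not Dia Box (not s or s) is true.
      At w: no accessible worlds, so Dia Box (not s or s) is false.

Yes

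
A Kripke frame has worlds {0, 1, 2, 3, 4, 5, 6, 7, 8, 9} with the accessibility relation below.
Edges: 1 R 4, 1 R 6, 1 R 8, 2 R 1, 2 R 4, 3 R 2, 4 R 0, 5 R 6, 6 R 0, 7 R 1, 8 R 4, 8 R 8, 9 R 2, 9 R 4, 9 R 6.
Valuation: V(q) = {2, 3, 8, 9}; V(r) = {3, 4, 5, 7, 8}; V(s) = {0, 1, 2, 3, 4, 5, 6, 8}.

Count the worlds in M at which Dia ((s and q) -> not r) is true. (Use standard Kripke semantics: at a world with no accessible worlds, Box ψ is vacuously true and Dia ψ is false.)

9

Let φ = Dia ((s and q) -> not r). Evaluate φ at each world:
  0 (successors ∅): φ is false.
  1 (successors {4, 6, 8}): φ is true.
  2 (successors {1, 4}): φ is true.
  3 (successors {2}): φ is true.
  4 (successors {0}): φ is true.
  5 (successors {6}): φ is true.
  6 (successors {0}): φ is true.
  7 (successors {1}): φ is true.
  8 (successors {4, 8}): φ is true.
  9 (successors {2, 4, 6}): φ is true.
For instance, at 9:
  At 9: Dia ((s and q) -> not r) requires (s and q) -> not r at some successor in {2, 4, 6}.
    (s and q) -> not r holds at 2, so Dia ((s and q) -> not r) is true at 9.
Satisfying worlds: {1, 2, 3, 4, 5, 6, 7, 8, 9}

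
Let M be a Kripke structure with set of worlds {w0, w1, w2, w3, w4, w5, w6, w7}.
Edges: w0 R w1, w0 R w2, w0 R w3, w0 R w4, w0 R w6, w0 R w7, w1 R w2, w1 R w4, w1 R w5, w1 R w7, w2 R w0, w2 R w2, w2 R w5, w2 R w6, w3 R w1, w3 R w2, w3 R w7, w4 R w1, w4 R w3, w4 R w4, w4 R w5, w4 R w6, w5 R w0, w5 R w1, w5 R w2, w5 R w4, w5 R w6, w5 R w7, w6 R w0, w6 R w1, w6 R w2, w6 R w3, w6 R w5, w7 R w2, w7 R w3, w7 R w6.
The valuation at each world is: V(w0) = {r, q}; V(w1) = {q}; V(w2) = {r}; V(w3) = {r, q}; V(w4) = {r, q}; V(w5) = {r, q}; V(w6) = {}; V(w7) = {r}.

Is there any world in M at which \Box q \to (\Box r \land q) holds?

Recall that \Box ψ holds at a world iff ψ holds at every accessible world, and \Diamond ψ holds iff ψ holds at some accessible world.
Let φ = \Box q \to (\Box r \land q). Evaluate φ at each world:
  w0 (successors {w1, w2, w3, w4, w6, w7}): φ is true.
  w1 (successors {w2, w4, w5, w7}): φ is true.
  w2 (successors {w0, w2, w5, w6}): φ is true.
  w3 (successors {w1, w2, w7}): φ is true.
  w4 (successors {w1, w3, w4, w5, w6}): φ is true.
  w5 (successors {w0, w1, w2, w4, w6, w7}): φ is true.
  w6 (successors {w0, w1, w2, w3, w5}): φ is true.
  w7 (successors {w2, w3, w6}): φ is true.
Detail at w0 (witness):
  At w0: \Box q is false, \Box r \land q is false, so \Box q \to (\Box r \land q) is true.
    At w0: \Box q requires q at every successor {w1, w2, w3, w4, w6, w7}.
      q fails at w2, so \Box q is false at w0.
    At w0: \Box r is false, q is true, so \Box r \land q is false.
      At w0: \Box r requires r at every successor {w1, w2, w3, w4, w6, w7}.
        r fails at w1, so \Box r is false at w0.

Yes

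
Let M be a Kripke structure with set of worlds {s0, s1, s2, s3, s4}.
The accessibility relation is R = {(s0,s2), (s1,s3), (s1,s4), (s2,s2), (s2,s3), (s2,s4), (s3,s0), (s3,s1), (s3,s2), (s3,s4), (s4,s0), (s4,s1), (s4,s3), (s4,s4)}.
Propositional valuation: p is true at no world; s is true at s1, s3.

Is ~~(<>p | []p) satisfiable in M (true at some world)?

No

Let φ = ~~(<>p | []p). Evaluate φ at each world:
  s0 (successors {s2}): φ is false.
  s1 (successors {s3, s4}): φ is false.
  s2 (successors {s2, s3, s4}): φ is false.
  s3 (successors {s0, s1, s2, s4}): φ is false.
  s4 (successors {s0, s1, s3, s4}): φ is false.
For instance, at s4:
  At s4: ~(<>p | []p) is true, so ~~(<>p | []p) is false.
    At s4: <>p | []p is false, so ~(<>p | []p) is true.
      At s4: <>p is false, []p is false, so <>p | []p is false.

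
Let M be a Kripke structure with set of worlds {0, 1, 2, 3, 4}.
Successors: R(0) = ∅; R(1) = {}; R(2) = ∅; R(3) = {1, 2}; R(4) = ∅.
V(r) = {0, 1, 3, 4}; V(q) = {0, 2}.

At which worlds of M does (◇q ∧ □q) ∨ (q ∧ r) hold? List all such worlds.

Recall that □ψ holds at a world iff ψ holds at every accessible world, and ◇ψ holds iff ψ holds at some accessible world.
Let φ = (◇q ∧ □q) ∨ (q ∧ r). Evaluate φ at each world:
  0 (successors ∅): φ is true.
  1 (successors ∅): φ is false.
  2 (successors ∅): φ is false.
  3 (successors {1, 2}): φ is false.
  4 (successors ∅): φ is false.
For instance, at 3:
  At 3: ◇q ∧ □q is false, q ∧ r is false, so (◇q ∧ □q) ∨ (q ∧ r) is false.
    At 3: ◇q is true, □q is false, so ◇q ∧ □q is false.
      At 3: ◇q requires q at some successor in {1, 2}.
        q holds at 2, so ◇q is true at 3.
      At 3: □q requires q at every successor {1, 2}.
        q fails at 1, so □q is false at 3.
Satisfying worlds: {0}

0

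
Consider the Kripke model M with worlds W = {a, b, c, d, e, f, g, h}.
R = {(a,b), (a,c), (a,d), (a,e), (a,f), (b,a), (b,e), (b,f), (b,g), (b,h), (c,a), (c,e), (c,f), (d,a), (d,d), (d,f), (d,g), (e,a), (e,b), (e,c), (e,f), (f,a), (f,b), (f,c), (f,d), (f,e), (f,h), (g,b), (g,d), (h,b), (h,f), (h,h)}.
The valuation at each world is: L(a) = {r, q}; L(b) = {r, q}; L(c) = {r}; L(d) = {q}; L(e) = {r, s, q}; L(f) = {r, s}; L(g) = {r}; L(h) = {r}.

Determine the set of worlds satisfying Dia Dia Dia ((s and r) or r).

Let φ = Dia Dia Dia ((s and r) or r). Evaluate φ at each world:
  a (successors {b, c, d, e, f}): φ is true.
  b (successors {a, e, f, g, h}): φ is true.
  c (successors {a, e, f}): φ is true.
  d (successors {a, d, f, g}): φ is true.
  e (successors {a, b, c, f}): φ is true.
  f (successors {a, b, c, d, e, h}): φ is true.
  g (successors {b, d}): φ is true.
  h (successors {b, f, h}): φ is true.
For instance, at f:
  At f: Dia Dia Dia ((s and r) or r) requires Dia Dia ((s and r) or r) at some successor in {a, b, c, d, e, h}.
    Dia Dia ((s and r) or r) holds at a, so Dia Dia Dia ((s and r) or r) is true at f.
      At a: Dia Dia ((s and r) or r) requires Dia ((s and r) or r) at some successor in {b, c, d, e, f}.
        Dia ((s and r) or r) holds at b, so Dia Dia ((s and r) or r) is true at a.
Satisfying worlds: {a, b, c, d, e, f, g, h}

a, b, c, d, e, f, g, h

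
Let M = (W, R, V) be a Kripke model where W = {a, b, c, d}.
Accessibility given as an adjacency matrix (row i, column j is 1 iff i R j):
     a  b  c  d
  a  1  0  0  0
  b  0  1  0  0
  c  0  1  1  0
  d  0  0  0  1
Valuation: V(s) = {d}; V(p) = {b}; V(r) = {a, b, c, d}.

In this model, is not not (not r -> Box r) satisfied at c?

Yes

Recall that Box ψ holds at a world iff ψ holds at every accessible world, and Dia ψ holds iff ψ holds at some accessible world.
At c: not (not r -> Box r) is false, so not not (not r -> Box r) is true.
  At c: not r -> Box r is true, so not (not r -> Box r) is false.
    At c: not r is false, Box r is true, so not r -> Box r is true.
      At c: Box r requires r at every successor {b, c}.
        At b: r is true.
        At c: r is true.
      So Box r is true at c.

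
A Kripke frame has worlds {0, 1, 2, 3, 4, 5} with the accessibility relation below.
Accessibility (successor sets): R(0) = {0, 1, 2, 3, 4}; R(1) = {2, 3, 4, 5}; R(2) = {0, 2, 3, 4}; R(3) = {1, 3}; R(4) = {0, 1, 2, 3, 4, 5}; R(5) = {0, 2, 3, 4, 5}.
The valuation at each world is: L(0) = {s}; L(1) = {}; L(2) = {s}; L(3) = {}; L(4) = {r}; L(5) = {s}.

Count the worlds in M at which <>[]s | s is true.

3

Recall that []ψ holds at a world iff ψ holds at every accessible world, and <>ψ holds iff ψ holds at some accessible world.
Let φ = <>[]s | s. Evaluate φ at each world:
  0 (successors {0, 1, 2, 3, 4}): φ is true.
  1 (successors {2, 3, 4, 5}): φ is false.
  2 (successors {0, 2, 3, 4}): φ is true.
  3 (successors {1, 3}): φ is false.
  4 (successors {0, 1, 2, 3, 4, 5}): φ is false.
  5 (successors {0, 2, 3, 4, 5}): φ is true.
For instance, at 2:
  At 2: <>[]s is false, s is true, so <>[]s | s is true.
    At 2: <>[]s requires []s at some successor in {0, 2, 3, 4}.
      At 0: []s is false.
      At 2: []s is false.
      At 3: []s is false.
      At 4: []s is false.
    So <>[]s is false at 2.
Satisfying worlds: {0, 2, 5}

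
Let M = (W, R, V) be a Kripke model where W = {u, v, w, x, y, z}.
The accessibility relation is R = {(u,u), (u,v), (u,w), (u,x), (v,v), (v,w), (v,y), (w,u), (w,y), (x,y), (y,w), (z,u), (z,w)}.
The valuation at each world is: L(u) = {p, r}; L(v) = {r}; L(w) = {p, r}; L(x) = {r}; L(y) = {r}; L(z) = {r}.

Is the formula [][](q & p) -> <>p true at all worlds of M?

Let φ = [][](q & p) -> <>p. Evaluate φ at each world:
  u (successors {u, v, w, x}): φ is true.
  v (successors {v, w, y}): φ is true.
  w (successors {u, y}): φ is true.
  x (successors {y}): φ is true.
  y (successors {w}): φ is true.
  z (successors {u, w}): φ is true.
For instance, at y:
  At y: [][](q & p) is false, <>p is true, so [][](q & p) -> <>p is true.
    At y: [][](q & p) requires [](q & p) at every successor {w}.
      [](q & p) fails at w, so [][](q & p) is false at y.
    At y: <>p requires p at some successor in {w}.
      p holds at w, so <>p is true at y.

Yes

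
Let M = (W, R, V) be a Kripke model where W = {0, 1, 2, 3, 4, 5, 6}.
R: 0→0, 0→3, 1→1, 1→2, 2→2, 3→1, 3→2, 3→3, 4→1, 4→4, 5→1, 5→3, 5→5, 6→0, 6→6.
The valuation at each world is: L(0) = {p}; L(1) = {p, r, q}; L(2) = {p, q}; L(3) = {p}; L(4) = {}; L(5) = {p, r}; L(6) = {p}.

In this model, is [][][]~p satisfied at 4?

Recall that []ψ holds at a world iff ψ holds at every accessible world, and <>ψ holds iff ψ holds at some accessible world.
At 4: [][][]~p requires [][]~p at every successor {1, 4}.
  [][]~p fails at 1, so [][][]~p is false at 4.
    At 1: [][]~p requires []~p at every successor {1, 2}.
      []~p fails at 1, so [][]~p is false at 1.

No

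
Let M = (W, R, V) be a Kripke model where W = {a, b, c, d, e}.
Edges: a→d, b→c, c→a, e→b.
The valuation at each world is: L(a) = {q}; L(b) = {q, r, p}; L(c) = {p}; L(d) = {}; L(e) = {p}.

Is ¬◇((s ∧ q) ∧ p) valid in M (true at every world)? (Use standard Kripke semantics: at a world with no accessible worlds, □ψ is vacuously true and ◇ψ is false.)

Yes

Let φ = ¬◇((s ∧ q) ∧ p). Evaluate φ at each world:
  a (successors {d}): φ is true.
  b (successors {c}): φ is true.
  c (successors {a}): φ is true.
  d (successors ∅): φ is true.
  e (successors {b}): φ is true.
For instance, at e:
  At e: ◇((s ∧ q) ∧ p) is false, so ¬◇((s ∧ q) ∧ p) is true.
    At e: ◇((s ∧ q) ∧ p) requires (s ∧ q) ∧ p at some successor in {b}.
      At b: (s ∧ q) ∧ p is false.
    So ◇((s ∧ q) ∧ p) is false at e.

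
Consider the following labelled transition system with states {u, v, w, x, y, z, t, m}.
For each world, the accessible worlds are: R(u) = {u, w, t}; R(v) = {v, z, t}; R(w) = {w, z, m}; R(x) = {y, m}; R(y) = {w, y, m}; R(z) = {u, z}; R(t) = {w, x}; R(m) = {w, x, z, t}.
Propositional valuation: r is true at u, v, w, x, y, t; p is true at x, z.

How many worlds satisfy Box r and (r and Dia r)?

Let φ = Box r and (r and Dia r). Evaluate φ at each world:
  u (successors {u, w, t}): φ is true.
  v (successors {v, z, t}): φ is false.
  w (successors {w, z, m}): φ is false.
  x (successors {y, m}): φ is false.
  y (successors {w, y, m}): φ is false.
  z (successors {u, z}): φ is false.
  t (successors {w, x}): φ is true.
  m (successors {w, x, z, t}): φ is false.
For instance, at u:
  At u: Box r is true, r and Dia r is true, so Box r and (r and Dia r) is true.
    At u: Box r requires r at every successor {u, w, t}.
      At u: r is true.
      At w: r is true.
      At t: r is true.
    So Box r is true at u.
    At u: r is true, Dia r is true, so r and Dia r is true.
      At u: Dia r requires r at some successor in {u, w, t}.
        r holds at u, so Dia r is true at u.
Satisfying worlds: {u, t}

2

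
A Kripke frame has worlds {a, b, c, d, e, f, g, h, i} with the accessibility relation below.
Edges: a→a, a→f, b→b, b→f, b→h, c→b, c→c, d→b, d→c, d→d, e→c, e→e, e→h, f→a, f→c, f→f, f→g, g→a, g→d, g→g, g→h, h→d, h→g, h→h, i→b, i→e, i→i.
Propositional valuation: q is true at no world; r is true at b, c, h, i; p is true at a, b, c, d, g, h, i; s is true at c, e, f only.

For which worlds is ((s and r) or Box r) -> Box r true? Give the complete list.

a, b, c, d, e, f, g, h, i

Let φ = ((s and r) or Box r) -> Box r. Evaluate φ at each world:
  a (successors {a, f}): φ is true.
  b (successors {b, f, h}): φ is true.
  c (successors {b, c}): φ is true.
  d (successors {b, c, d}): φ is true.
  e (successors {c, e, h}): φ is true.
  f (successors {a, c, f, g}): φ is true.
  g (successors {a, d, g, h}): φ is true.
  h (successors {d, g, h}): φ is true.
  i (successors {b, e, i}): φ is true.
For instance, at h:
  At h: (s and r) or Box r is false, Box r is false, so ((s and r) or Box r) -> Box r is true.
    At h: s and r is false, Box r is false, so (s and r) or Box r is false.
      At h: Box r requires r at every successor {d, g, h}.
        r fails at d, so Box r is false at h.
    At h: Box r requires r at every successor {d, g, h}.
      r fails at d, so Box r is false at h.
Satisfying worlds: {a, b, c, d, e, f, g, h, i}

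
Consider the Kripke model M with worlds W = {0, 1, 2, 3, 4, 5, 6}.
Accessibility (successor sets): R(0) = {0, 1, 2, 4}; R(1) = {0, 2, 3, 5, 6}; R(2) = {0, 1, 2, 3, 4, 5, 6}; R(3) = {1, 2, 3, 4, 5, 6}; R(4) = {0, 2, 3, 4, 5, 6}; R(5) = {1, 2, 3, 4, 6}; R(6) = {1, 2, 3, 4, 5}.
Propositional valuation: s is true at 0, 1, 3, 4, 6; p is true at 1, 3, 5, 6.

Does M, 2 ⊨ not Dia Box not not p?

Yes

At 2: Dia Box not not p is false, so not Dia Box not not p is true.
  At 2: Dia Box not not p requires Box not not p at some successor in {0, 1, 2, 3, 4, 5, 6}.
    At 0: Box not not p is false.
    At 1: Box not not p is false.
    At 2: Box not not p is false.
    At 3: Box not not p is false.
    At 4: Box not not p is false.
    At 5: Box not not p is false.
    At 6: Box not not p is false.
  So Dia Box not not p is false at 2.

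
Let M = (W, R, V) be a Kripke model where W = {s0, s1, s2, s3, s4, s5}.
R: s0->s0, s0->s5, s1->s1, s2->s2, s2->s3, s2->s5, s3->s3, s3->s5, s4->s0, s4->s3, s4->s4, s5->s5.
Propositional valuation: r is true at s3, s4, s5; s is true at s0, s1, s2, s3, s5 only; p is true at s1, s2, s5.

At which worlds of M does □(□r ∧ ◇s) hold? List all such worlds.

Recall that □ψ holds at a world iff ψ holds at every accessible world, and ◇ψ holds iff ψ holds at some accessible world.
Let φ = □(□r ∧ ◇s). Evaluate φ at each world:
  s0 (successors {s0, s5}): φ is false.
  s1 (successors {s1}): φ is false.
  s2 (successors {s2, s3, s5}): φ is false.
  s3 (successors {s3, s5}): φ is true.
  s4 (successors {s0, s3, s4}): φ is false.
  s5 (successors {s5}): φ is true.
For instance, at s3:
  At s3: □(□r ∧ ◇s) requires □r ∧ ◇s at every successor {s3, s5}.
      At s3: □r is true, ◇s is true, so □r ∧ ◇s is true.
      At s5: □r is true, ◇s is true, so □r ∧ ◇s is true.
  So □(□r ∧ ◇s) is true at s3.
Satisfying worlds: {s3, s5}

s3, s5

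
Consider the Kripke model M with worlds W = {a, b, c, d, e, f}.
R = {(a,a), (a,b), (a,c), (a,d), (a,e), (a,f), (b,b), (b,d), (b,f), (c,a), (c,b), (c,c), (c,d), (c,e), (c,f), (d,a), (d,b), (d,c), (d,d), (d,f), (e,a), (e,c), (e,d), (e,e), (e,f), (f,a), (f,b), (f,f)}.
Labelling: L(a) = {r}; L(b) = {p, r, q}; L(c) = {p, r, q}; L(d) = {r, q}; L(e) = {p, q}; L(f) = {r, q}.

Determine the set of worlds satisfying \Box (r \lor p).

a, b, c, d, e, f

Recall that \Box ψ holds at a world iff ψ holds at every accessible world, and \Diamond ψ holds iff ψ holds at some accessible world.
Let φ = \Box (r \lor p). Evaluate φ at each world:
  a (successors {a, b, c, d, e, f}): φ is true.
  b (successors {b, d, f}): φ is true.
  c (successors {a, b, c, d, e, f}): φ is true.
  d (successors {a, b, c, d, f}): φ is true.
  e (successors {a, c, d, e, f}): φ is true.
  f (successors {a, b, f}): φ is true.
For instance, at c:
  At c: \Box (r \lor p) requires r \lor p at every successor {a, b, c, d, e, f}.
    At a: r \lor p is true.
    At b: r \lor p is true.
    At c: r \lor p is true.
    At d: r \lor p is true.
    At e: r \lor p is true.
    At f: r \lor p is true.
  So \Box (r \lor p) is true at c.
Satisfying worlds: {a, b, c, d, e, f}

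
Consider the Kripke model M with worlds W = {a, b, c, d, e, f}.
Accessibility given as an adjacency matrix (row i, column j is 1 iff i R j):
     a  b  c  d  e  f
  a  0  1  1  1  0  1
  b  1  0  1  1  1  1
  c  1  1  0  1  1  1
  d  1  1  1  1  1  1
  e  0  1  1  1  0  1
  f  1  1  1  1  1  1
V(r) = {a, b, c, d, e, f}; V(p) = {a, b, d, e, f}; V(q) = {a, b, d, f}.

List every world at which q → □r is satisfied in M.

Let φ = q → □r. Evaluate φ at each world:
  a (successors {b, c, d, f}): φ is true.
  b (successors {a, c, d, e, f}): φ is true.
  c (successors {a, b, d, e, f}): φ is true.
  d (successors {a, b, c, d, e, f}): φ is true.
  e (successors {b, c, d, f}): φ is true.
  f (successors {a, b, c, d, e, f}): φ is true.
For instance, at e:
  At e: q is false, □r is true, so q → □r is true.
    At e: □r requires r at every successor {b, c, d, f}.
      At b: r is true.
      At c: r is true.
      At d: r is true.
      At f: r is true.
    So □r is true at e.
Satisfying worlds: {a, b, c, d, e, f}

a, b, c, d, e, f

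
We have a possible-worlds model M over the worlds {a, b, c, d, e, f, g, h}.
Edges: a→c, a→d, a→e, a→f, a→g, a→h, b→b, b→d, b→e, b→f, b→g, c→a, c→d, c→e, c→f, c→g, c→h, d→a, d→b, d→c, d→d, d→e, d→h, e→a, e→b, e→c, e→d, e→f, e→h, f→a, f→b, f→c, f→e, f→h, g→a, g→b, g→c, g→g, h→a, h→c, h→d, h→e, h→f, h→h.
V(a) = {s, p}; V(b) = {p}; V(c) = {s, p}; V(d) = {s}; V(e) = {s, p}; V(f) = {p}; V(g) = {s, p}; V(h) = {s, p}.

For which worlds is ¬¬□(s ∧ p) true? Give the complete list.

Recall that □ψ holds at a world iff ψ holds at every accessible world, and ◇ψ holds iff ψ holds at some accessible world.
Let φ = ¬¬□(s ∧ p). Evaluate φ at each world:
  a (successors {c, d, e, f, g, h}): φ is false.
  b (successors {b, d, e, f, g}): φ is false.
  c (successors {a, d, e, f, g, h}): φ is false.
  d (successors {a, b, c, d, e, h}): φ is false.
  e (successors {a, b, c, d, f, h}): φ is false.
  f (successors {a, b, c, e, h}): φ is false.
  g (successors {a, b, c, g}): φ is false.
  h (successors {a, c, d, e, f, h}): φ is false.
For instance, at h:
  At h: ¬□(s ∧ p) is true, so ¬¬□(s ∧ p) is false.
    At h: □(s ∧ p) is false, so ¬□(s ∧ p) is true.
      At h: □(s ∧ p) requires s ∧ p at every successor {a, c, d, e, f, h}.
        s ∧ p fails at d, so □(s ∧ p) is false at h.
Satisfying worlds: none.

none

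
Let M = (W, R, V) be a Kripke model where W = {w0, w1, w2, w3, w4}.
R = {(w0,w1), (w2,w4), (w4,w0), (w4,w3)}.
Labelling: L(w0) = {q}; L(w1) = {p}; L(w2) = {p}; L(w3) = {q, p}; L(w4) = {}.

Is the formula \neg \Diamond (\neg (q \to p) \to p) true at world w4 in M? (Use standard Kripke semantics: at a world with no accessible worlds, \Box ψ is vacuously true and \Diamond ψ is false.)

No

At w4: \Diamond (\neg (q \to p) \to p) is true, so \neg \Diamond (\neg (q \to p) \to p) is false.
  At w4: \Diamond (\neg (q \to p) \to p) requires \neg (q \to p) \to p at some successor in {w0, w3}.
    \neg (q \to p) \to p holds at w3, so \Diamond (\neg (q \to p) \to p) is true at w4.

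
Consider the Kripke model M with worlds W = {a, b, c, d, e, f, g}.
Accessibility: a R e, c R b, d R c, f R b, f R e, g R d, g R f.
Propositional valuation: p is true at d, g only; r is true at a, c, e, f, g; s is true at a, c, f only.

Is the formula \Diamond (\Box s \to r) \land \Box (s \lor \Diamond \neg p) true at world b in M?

No

Recall that \Box ψ holds at a world iff ψ holds at every accessible world, and \Diamond ψ holds iff ψ holds at some accessible world.
At b: \Diamond (\Box s \to r) is false, \Box (s \lor \Diamond \neg p) is true, so \Diamond (\Box s \to r) \land \Box (s \lor \Diamond \neg p) is false.
  At b: no accessible worlds, so \Diamond (\Box s \to r) is false.
  At b: no accessible worlds, so \Box (s \lor \Diamond \neg p) holds vacuously.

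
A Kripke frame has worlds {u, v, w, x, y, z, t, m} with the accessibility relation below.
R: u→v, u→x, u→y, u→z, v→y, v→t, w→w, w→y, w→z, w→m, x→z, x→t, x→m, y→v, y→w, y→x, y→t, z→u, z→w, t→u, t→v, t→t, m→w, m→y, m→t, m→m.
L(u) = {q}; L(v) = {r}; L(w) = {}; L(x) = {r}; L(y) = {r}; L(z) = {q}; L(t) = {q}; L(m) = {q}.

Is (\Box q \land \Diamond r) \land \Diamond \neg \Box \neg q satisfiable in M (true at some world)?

Recall that \Box ψ holds at a world iff ψ holds at every accessible world, and \Diamond ψ holds iff ψ holds at some accessible world.
Let φ = (\Box q \land \Diamond r) \land \Diamond \neg \Box \neg q. Evaluate φ at each world:
  u (successors {v, x, y, z}): φ is false.
  v (successors {y, t}): φ is false.
  w (successors {w, y, z, m}): φ is false.
  x (successors {z, t, m}): φ is false.
  y (successors {v, w, x, t}): φ is false.
  z (successors {u, w}): φ is false.
  t (successors {u, v, t}): φ is false.
  m (successors {w, y, t, m}): φ is false.
For instance, at x:
  At x: \Box q \land \Diamond r is false, \Diamond \neg \Box \neg q is true, so (\Box q \land \Diamond r) \land \Diamond \neg \Box \neg q is false.
    At x: \Box q is true, \Diamond r is false, so \Box q \land \Diamond r is false.
      At x: \Box q requires q at every successor {z, t, m}.
        At z: q is true.
        At t: q is true.
        At m: q is true.
      So \Box q is true at x.
      At x: \Diamond r requires r at some successor in {z, t, m}.
        At z: r is false.
        At t: r is false.
        At m: r is false.
      So \Diamond r is false at x.
    At x: \Diamond \neg \Box \neg q requires \neg \Box \neg q at some successor in {z, t, m}.
      \neg \Box \neg q holds at z, so \Diamond \neg \Box \neg q is true at x.

No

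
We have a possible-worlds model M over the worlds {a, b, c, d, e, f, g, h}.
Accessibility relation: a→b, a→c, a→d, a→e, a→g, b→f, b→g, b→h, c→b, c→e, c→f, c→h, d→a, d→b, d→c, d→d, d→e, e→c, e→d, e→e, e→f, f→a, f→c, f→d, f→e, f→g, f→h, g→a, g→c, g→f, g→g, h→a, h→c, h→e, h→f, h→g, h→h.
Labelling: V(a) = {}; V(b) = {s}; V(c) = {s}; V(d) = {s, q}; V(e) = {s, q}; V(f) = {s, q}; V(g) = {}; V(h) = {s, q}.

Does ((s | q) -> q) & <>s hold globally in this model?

No

Recall that <>ψ holds at a world iff ψ holds at some accessible world.
Let φ = ((s | q) -> q) & <>s. Evaluate φ at each world:
  a (successors {b, c, d, e, g}): φ is true.
  b (successors {f, g, h}): φ is false.
  c (successors {b, e, f, h}): φ is false.
  d (successors {a, b, c, d, e}): φ is true.
  e (successors {c, d, e, f}): φ is true.
  f (successors {a, c, d, e, g, h}): φ is true.
  g (successors {a, c, f, g}): φ is true.
  h (successors {a, c, e, f, g, h}): φ is true.
Detail at b (counterexample):
  At b: (s | q) -> q is false, <>s is true, so ((s | q) -> q) & <>s is false.
    At b: <>s requires s at some successor in {f, g, h}.
      s holds at f, so <>s is true at b.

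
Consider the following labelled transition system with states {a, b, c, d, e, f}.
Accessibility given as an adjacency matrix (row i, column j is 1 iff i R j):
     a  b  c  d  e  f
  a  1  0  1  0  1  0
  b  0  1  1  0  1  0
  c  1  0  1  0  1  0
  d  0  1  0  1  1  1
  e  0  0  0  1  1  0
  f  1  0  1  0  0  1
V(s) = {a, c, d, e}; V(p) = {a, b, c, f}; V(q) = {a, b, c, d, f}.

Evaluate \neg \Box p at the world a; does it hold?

Yes

At a: \Box p is false, so \neg \Box p is true.
  At a: \Box p requires p at every successor {a, c, e}.
    p fails at e, so \Box p is false at a.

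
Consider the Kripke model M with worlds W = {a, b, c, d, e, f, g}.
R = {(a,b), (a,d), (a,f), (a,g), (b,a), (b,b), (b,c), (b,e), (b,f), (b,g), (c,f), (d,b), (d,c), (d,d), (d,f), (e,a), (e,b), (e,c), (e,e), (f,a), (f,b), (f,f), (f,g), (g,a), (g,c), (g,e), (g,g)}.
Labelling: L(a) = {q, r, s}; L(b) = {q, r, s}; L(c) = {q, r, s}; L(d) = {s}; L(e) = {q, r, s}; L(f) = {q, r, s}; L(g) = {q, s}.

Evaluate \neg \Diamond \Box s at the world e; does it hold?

No

At e: \Diamond \Box s is true, so \neg \Diamond \Box s is false.
  At e: \Diamond \Box s requires \Box s at some successor in {a, b, c, e}.
    \Box s holds at a, so \Diamond \Box s is true at e.
      At a: \Box s requires s at every successor {b, d, f, g}.
        At b: s is true.
        At d: s is true.
        At f: s is true.
        At g: s is true.
      So \Box s is true at a.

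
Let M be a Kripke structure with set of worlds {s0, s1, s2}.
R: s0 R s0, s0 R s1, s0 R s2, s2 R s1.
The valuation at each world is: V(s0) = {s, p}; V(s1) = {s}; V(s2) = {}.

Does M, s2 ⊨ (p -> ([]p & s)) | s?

At s2: p -> ([]p & s) is true, s is false, so (p -> ([]p & s)) | s is true.
  At s2: p is false, []p & s is false, so p -> ([]p & s) is true.
    At s2: []p is false, s is false, so []p & s is false.
      At s2: []p requires p at every successor {s1}.
        p fails at s1, so []p is false at s2.

Yes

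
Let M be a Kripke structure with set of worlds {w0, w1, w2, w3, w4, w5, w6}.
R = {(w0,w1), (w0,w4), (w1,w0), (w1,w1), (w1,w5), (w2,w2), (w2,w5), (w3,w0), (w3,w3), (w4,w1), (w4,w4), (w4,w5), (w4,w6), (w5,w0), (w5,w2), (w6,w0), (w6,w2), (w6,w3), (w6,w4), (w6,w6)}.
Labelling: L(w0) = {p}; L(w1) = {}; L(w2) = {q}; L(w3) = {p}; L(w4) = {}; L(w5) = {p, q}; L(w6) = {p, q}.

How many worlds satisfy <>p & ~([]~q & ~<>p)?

6

Let φ = <>p & ~([]~q & ~<>p). Evaluate φ at each world:
  w0 (successors {w1, w4}): φ is false.
  w1 (successors {w0, w1, w5}): φ is true.
  w2 (successors {w2, w5}): φ is true.
  w3 (successors {w0, w3}): φ is true.
  w4 (successors {w1, w4, w5, w6}): φ is true.
  w5 (successors {w0, w2}): φ is true.
  w6 (successors {w0, w2, w3, w4, w6}): φ is true.
For instance, at w1:
  At w1: <>p is true, ~([]~q & ~<>p) is true, so <>p & ~([]~q & ~<>p) is true.
    At w1: <>p requires p at some successor in {w0, w1, w5}.
      p holds at w0, so <>p is true at w1.
    At w1: []~q & ~<>p is false, so ~([]~q & ~<>p) is true.
      At w1: []~q is false, ~<>p is false, so []~q & ~<>p is false.
Satisfying worlds: {w1, w2, w3, w4, w5, w6}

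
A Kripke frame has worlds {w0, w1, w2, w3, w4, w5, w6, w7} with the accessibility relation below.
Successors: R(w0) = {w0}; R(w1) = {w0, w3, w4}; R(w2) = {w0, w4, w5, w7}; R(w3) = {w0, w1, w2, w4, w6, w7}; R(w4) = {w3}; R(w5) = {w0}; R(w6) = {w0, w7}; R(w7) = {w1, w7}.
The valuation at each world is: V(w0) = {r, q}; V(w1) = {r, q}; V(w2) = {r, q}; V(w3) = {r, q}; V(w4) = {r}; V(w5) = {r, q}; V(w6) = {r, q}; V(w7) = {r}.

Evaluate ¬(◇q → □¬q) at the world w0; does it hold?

At w0: ◇q → □¬q is false, so ¬(◇q → □¬q) is true.
  At w0: ◇q is true, □¬q is false, so ◇q → □¬q is false.
    At w0: ◇q requires q at some successor in {w0}.
      q holds at w0, so ◇q is true at w0.
    At w0: □¬q requires ¬q at every successor {w0}.
      ¬q fails at w0, so □¬q is false at w0.

Yes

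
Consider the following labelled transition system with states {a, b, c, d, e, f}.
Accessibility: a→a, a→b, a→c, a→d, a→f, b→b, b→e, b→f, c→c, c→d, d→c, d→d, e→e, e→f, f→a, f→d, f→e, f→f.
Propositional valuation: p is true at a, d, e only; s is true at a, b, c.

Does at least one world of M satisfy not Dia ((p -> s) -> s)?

Recall that Dia ψ holds at a world iff ψ holds at some accessible world.
Let φ = not Dia ((p -> s) -> s). Evaluate φ at each world:
  a (successors {a, b, c, d, f}): φ is false.
  b (successors {b, e, f}): φ is false.
  c (successors {c, d}): φ is false.
  d (successors {c, d}): φ is false.
  e (successors {e, f}): φ is false.
  f (successors {a, d, e, f}): φ is false.
For instance, at f:
  At f: Dia ((p -> s) -> s) is true, so not Dia ((p -> s) -> s) is false.
    At f: Dia ((p -> s) -> s) requires (p -> s) -> s at some successor in {a, d, e, f}.
      (p -> s) -> s holds at a, so Dia ((p -> s) -> s) is true at f.

No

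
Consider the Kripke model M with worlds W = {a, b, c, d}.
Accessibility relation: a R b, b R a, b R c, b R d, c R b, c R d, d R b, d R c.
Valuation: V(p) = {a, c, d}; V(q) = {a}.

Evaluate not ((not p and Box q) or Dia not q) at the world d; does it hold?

At d: (not p and Box q) or Dia not q is true, so not ((not p and Box q) or Dia not q) is false.
  At d: not p and Box q is false, Dia not q is true, so (not p and Box q) or Dia not q is true.
    At d: not p is false, Box q is false, so not p and Box q is false.
      At d: Box q requires q at every successor {b, c}.
        q fails at b, so Box q is false at d.
    At d: Dia not q requires not q at some successor in {b, c}.
      not q holds at b, so Dia not q is true at d.

No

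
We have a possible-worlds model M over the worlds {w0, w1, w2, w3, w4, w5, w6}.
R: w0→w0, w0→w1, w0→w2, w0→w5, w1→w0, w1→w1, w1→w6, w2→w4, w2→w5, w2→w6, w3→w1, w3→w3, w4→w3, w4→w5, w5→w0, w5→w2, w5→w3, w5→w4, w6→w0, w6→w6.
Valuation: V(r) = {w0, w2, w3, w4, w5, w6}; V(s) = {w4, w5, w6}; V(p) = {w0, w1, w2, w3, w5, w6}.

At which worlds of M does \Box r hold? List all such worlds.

w2, w4, w5, w6

Let φ = \Box r. Evaluate φ at each world:
  w0 (successors {w0, w1, w2, w5}): φ is false.
  w1 (successors {w0, w1, w6}): φ is false.
  w2 (successors {w4, w5, w6}): φ is true.
  w3 (successors {w1, w3}): φ is false.
  w4 (successors {w3, w5}): φ is true.
  w5 (successors {w0, w2, w3, w4}): φ is true.
  w6 (successors {w0, w6}): φ is true.
For instance, at w4:
  At w4: \Box r requires r at every successor {w3, w5}.
    At w3: r is true.
    At w5: r is true.
  So \Box r is true at w4.
Satisfying worlds: {w2, w4, w5, w6}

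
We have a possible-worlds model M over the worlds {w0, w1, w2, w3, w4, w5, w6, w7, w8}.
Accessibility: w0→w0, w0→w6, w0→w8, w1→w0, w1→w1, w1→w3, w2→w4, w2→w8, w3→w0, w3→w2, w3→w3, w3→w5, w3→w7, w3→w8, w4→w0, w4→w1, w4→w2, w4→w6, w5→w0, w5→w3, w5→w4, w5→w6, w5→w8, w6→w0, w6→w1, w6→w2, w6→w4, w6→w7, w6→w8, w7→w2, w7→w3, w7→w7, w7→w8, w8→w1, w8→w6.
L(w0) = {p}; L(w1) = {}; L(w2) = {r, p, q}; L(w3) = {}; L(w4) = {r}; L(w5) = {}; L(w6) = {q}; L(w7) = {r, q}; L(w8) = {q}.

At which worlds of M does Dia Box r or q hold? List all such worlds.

w2, w6, w7, w8

Let φ = Dia Box r or q. Evaluate φ at each world:
  w0 (successors {w0, w6, w8}): φ is false.
  w1 (successors {w0, w1, w3}): φ is false.
  w2 (successors {w4, w8}): φ is true.
  w3 (successors {w0, w2, w3, w5, w7, w8}): φ is false.
  w4 (successors {w0, w1, w2, w6}): φ is false.
  w5 (successors {w0, w3, w4, w6, w8}): φ is false.
  w6 (successors {w0, w1, w2, w4, w7, w8}): φ is true.
  w7 (successors {w2, w3, w7, w8}): φ is true.
  w8 (successors {w1, w6}): φ is true.
For instance, at w6:
  At w6: Dia Box r is false, q is true, so Dia Box r or q is true.
    At w6: Dia Box r requires Box r at some successor in {w0, w1, w2, w4, w7, w8}.
      At w0: Box r is false.
      At w1: Box r is false.
      At w2: Box r is false.
      At w4: Box r is false.
      At w7: Box r is false.
      At w8: Box r is false.
    So Dia Box r is false at w6.
Satisfying worlds: {w2, w6, w7, w8}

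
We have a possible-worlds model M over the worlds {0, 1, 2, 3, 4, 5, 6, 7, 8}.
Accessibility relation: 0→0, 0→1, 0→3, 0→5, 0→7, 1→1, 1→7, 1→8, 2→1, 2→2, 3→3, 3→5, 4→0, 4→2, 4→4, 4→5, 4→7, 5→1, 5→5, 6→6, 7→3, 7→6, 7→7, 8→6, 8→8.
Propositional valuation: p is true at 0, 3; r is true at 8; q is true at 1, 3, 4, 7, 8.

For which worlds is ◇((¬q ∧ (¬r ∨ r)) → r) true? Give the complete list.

Let φ = ◇((¬q ∧ (¬r ∨ r)) → r). Evaluate φ at each world:
  0 (successors {0, 1, 3, 5, 7}): φ is true.
  1 (successors {1, 7, 8}): φ is true.
  2 (successors {1, 2}): φ is true.
  3 (successors {3, 5}): φ is true.
  4 (successors {0, 2, 4, 5, 7}): φ is true.
  5 (successors {1, 5}): φ is true.
  6 (successors {6}): φ is false.
  7 (successors {3, 6, 7}): φ is true.
  8 (successors {6, 8}): φ is true.
For instance, at 3:
  At 3: ◇((¬q ∧ (¬r ∨ r)) → r) requires (¬q ∧ (¬r ∨ r)) → r at some successor in {3, 5}.
    (¬q ∧ (¬r ∨ r)) → r holds at 3, so ◇((¬q ∧ (¬r ∨ r)) → r) is true at 3.
Satisfying worlds: {0, 1, 2, 3, 4, 5, 7, 8}

0, 1, 2, 3, 4, 5, 7, 8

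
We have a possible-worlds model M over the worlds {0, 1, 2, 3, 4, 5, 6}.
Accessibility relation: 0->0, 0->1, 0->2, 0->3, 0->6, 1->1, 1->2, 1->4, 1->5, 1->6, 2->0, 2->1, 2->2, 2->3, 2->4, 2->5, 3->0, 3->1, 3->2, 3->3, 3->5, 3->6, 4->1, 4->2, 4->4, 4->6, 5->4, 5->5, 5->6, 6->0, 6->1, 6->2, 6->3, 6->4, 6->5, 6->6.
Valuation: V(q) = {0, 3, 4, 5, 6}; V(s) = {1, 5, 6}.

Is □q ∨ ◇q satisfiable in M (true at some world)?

Yes

Let φ = □q ∨ ◇q. Evaluate φ at each world:
  0 (successors {0, 1, 2, 3, 6}): φ is true.
  1 (successors {1, 2, 4, 5, 6}): φ is true.
  2 (successors {0, 1, 2, 3, 4, 5}): φ is true.
  3 (successors {0, 1, 2, 3, 5, 6}): φ is true.
  4 (successors {1, 2, 4, 6}): φ is true.
  5 (successors {4, 5, 6}): φ is true.
  6 (successors {0, 1, 2, 3, 4, 5, 6}): φ is true.
Detail at 0 (witness):
  At 0: □q is false, ◇q is true, so □q ∨ ◇q is true.
    At 0: □q requires q at every successor {0, 1, 2, 3, 6}.
      q fails at 1, so □q is false at 0.
    At 0: ◇q requires q at some successor in {0, 1, 2, 3, 6}.
      q holds at 0, so ◇q is true at 0.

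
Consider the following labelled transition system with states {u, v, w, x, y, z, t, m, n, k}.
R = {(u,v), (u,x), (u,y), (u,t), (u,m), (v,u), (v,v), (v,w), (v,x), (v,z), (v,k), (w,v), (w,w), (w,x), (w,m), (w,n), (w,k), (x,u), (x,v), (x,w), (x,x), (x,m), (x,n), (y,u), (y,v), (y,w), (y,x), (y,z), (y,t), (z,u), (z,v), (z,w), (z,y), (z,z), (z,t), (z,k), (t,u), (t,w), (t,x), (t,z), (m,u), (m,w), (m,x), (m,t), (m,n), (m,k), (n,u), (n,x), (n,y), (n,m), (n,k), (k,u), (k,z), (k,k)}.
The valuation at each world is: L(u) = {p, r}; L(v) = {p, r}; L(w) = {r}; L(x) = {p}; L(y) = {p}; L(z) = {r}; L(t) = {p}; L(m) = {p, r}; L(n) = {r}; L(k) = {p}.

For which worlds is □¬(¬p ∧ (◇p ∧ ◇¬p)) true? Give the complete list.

Let φ = □¬(¬p ∧ (◇p ∧ ◇¬p)). Evaluate φ at each world:
  u (successors {v, x, y, t, m}): φ is true.
  v (successors {u, v, w, x, z, k}): φ is false.
  w (successors {v, w, x, m, n, k}): φ is false.
  x (successors {u, v, w, x, m, n}): φ is false.
  y (successors {u, v, w, x, z, t}): φ is false.
  z (successors {u, v, w, y, z, t, k}): φ is false.
  t (successors {u, w, x, z}): φ is false.
  m (successors {u, w, x, t, n, k}): φ is false.
  n (successors {u, x, y, m, k}): φ is true.
  k (successors {u, z, k}): φ is false.
For instance, at z:
  At z: □¬(¬p ∧ (◇p ∧ ◇¬p)) requires ¬(¬p ∧ (◇p ∧ ◇¬p)) at every successor {u, v, w, y, z, t, k}.
    ¬(¬p ∧ (◇p ∧ ◇¬p)) fails at w, so □¬(¬p ∧ (◇p ∧ ◇¬p)) is false at z.
      At w: ¬p ∧ (◇p ∧ ◇¬p) is true, so ¬(¬p ∧ (◇p ∧ ◇¬p)) is false.
Satisfying worlds: {u, n}

u, n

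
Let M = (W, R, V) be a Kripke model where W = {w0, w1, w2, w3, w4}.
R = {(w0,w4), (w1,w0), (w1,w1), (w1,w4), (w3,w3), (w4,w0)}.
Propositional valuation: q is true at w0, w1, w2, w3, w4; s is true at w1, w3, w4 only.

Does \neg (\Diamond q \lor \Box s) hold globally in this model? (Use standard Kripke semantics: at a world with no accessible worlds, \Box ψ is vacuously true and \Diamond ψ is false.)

Let φ = \neg (\Diamond q \lor \Box s). Evaluate φ at each world:
  w0 (successors {w4}): φ is false.
  w1 (successors {w0, w1, w4}): φ is false.
  w2 (successors ∅): φ is false.
  w3 (successors {w3}): φ is false.
  w4 (successors {w0}): φ is false.
Detail at w0 (counterexample):
  At w0: \Diamond q \lor \Box s is true, so \neg (\Diamond q \lor \Box s) is false.
    At w0: \Diamond q is true, \Box s is true, so \Diamond q \lor \Box s is true.
      At w0: \Diamond q requires q at some successor in {w4}.
        q holds at w4, so \Diamond q is true at w0.
      At w0: \Box s requires s at every successor {w4}.
        At w4: s is true.
      So \Box s is true at w0.

No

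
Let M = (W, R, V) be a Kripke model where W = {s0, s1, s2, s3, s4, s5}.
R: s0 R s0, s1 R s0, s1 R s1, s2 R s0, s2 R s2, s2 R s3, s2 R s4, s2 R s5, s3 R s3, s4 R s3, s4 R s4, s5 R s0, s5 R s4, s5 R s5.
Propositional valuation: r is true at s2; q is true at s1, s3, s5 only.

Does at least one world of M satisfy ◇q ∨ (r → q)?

Let φ = ◇q ∨ (r → q). Evaluate φ at each world:
  s0 (successors {s0}): φ is true.
  s1 (successors {s0, s1}): φ is true.
  s2 (successors {s0, s2, s3, s4, s5}): φ is true.
  s3 (successors {s3}): φ is true.
  s4 (successors {s3, s4}): φ is true.
  s5 (successors {s0, s4, s5}): φ is true.
Detail at s0 (witness):
  At s0: ◇q is false, r → q is true, so ◇q ∨ (r → q) is true.
    At s0: ◇q requires q at some successor in {s0}.
      At s0: q is false.
    So ◇q is false at s0.

Yes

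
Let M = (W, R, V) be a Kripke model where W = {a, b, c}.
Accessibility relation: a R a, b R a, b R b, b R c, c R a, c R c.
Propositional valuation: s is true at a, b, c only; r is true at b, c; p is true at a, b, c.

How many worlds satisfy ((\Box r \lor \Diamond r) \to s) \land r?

Let φ = ((\Box r \lor \Diamond r) \to s) \land r. Evaluate φ at each world:
  a (successors {a}): φ is false.
  b (successors {a, b, c}): φ is true.
  c (successors {a, c}): φ is true.
For instance, at b:
  At b: (\Box r \lor \Diamond r) \to s is true, r is true, so ((\Box r \lor \Diamond r) \to s) \land r is true.
    At b: \Box r \lor \Diamond r is true, s is true, so (\Box r \lor \Diamond r) \to s is true.
      At b: \Box r is false, \Diamond r is true, so \Box r \lor \Diamond r is true.
Satisfying worlds: {b, c}

2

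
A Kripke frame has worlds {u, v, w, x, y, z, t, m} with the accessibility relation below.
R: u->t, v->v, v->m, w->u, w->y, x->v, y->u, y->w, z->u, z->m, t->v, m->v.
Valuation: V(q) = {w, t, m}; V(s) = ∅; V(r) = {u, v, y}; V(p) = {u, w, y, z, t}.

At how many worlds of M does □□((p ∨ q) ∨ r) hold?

Let φ = □□((p ∨ q) ∨ r). Evaluate φ at each world:
  u (successors {t}): φ is true.
  v (successors {v, m}): φ is true.
  w (successors {u, y}): φ is true.
  x (successors {v}): φ is true.
  y (successors {u, w}): φ is true.
  z (successors {u, m}): φ is true.
  t (successors {v}): φ is true.
  m (successors {v}): φ is true.
For instance, at v:
  At v: □□((p ∨ q) ∨ r) requires □((p ∨ q) ∨ r) at every successor {v, m}.
      At v: □((p ∨ q) ∨ r) requires (p ∨ q) ∨ r at every successor {v, m}.
        At v: (p ∨ q) ∨ r is true.
        At m: (p ∨ q) ∨ r is true.
      So □((p ∨ q) ∨ r) is true at v.
      At m: □((p ∨ q) ∨ r) requires (p ∨ q) ∨ r at every successor {v}.
        At v: (p ∨ q) ∨ r is true.
      So □((p ∨ q) ∨ r) is true at m.
  So □□((p ∨ q) ∨ r) is true at v.
Satisfying worlds: {u, v, w, x, y, z, t, m}

8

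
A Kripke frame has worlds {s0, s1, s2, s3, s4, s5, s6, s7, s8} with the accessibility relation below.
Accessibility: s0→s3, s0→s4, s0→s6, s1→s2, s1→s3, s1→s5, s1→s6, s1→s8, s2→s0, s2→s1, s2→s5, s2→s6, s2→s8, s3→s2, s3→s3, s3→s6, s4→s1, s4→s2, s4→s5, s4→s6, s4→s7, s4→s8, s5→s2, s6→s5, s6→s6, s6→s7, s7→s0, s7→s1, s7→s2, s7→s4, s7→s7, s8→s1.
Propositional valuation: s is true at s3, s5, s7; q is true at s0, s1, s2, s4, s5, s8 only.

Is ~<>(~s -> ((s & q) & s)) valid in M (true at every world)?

Let φ = ~<>(~s -> ((s & q) & s)). Evaluate φ at each world:
  s0 (successors {s3, s4, s6}): φ is false.
  s1 (successors {s2, s3, s5, s6, s8}): φ is false.
  s2 (successors {s0, s1, s5, s6, s8}): φ is false.
  s3 (successors {s2, s3, s6}): φ is false.
  s4 (successors {s1, s2, s5, s6, s7, s8}): φ is false.
  s5 (successors {s2}): φ is true.
  s6 (successors {s5, s6, s7}): φ is false.
  s7 (successors {s0, s1, s2, s4, s7}): φ is false.
  s8 (successors {s1}): φ is true.
Detail at s0 (counterexample):
  At s0: <>(~s -> ((s & q) & s)) is true, so ~<>(~s -> ((s & q) & s)) is false.
    At s0: <>(~s -> ((s & q) & s)) requires ~s -> ((s & q) & s) at some successor in {s3, s4, s6}.
      ~s -> ((s & q) & s) holds at s3, so <>(~s -> ((s & q) & s)) is true at s0.

No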